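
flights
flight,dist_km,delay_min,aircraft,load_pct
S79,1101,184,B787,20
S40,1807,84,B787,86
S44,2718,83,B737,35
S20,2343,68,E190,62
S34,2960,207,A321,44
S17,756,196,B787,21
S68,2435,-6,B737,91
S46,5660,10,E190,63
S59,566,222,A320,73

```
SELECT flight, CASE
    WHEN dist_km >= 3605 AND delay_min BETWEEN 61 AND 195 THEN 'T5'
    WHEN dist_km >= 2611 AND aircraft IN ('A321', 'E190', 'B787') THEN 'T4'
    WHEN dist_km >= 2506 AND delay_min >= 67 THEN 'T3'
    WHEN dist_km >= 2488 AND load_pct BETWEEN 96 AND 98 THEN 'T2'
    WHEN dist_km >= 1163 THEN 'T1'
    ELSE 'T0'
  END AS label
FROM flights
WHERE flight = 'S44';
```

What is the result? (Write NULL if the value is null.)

T3

flight = S44: dist_km=2718, delay_min=83, aircraft=B737, load_pct=35.
dist_km >= 3605 AND delay_min BETWEEN 61 AND 195 → false
dist_km >= 2611 AND aircraft IN ('A321', 'E190', 'B787') → false
dist_km >= 2506 AND delay_min >= 67 → true → T3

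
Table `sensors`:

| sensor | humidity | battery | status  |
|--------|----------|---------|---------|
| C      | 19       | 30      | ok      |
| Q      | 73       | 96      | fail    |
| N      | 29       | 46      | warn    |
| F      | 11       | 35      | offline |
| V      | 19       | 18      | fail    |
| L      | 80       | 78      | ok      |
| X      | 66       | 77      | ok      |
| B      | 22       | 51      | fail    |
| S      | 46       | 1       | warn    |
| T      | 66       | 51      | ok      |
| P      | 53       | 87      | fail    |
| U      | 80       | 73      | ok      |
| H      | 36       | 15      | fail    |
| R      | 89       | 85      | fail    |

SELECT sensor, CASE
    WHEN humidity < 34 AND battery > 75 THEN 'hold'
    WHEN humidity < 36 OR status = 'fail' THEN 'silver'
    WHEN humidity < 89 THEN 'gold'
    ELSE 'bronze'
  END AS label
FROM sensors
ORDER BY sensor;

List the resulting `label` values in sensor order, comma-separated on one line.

sensor=B: humidity < 36 OR status = 'fail' → silver
sensor=C: humidity < 36 OR status = 'fail' → silver
sensor=F: humidity < 36 OR status = 'fail' → silver
sensor=H: humidity < 36 OR status = 'fail' → silver
sensor=L: humidity < 89 → gold
sensor=N: humidity < 36 OR status = 'fail' → silver
sensor=P: humidity < 36 OR status = 'fail' → silver
sensor=Q: humidity < 36 OR status = 'fail' → silver
sensor=R: humidity < 36 OR status = 'fail' → silver
sensor=S: humidity < 89 → gold
sensor=T: humidity < 89 → gold
sensor=U: humidity < 89 → gold
sensor=V: humidity < 36 OR status = 'fail' → silver
sensor=X: humidity < 89 → gold

silver, silver, silver, silver, gold, silver, silver, silver, silver, gold, gold, gold, silver, gold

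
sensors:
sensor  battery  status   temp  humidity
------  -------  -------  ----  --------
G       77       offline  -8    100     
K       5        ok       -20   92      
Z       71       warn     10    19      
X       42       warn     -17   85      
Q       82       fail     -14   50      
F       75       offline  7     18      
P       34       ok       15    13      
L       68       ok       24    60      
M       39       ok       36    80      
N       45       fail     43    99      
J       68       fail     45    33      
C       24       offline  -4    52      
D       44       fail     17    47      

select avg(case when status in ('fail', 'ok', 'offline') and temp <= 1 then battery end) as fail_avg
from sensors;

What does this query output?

sensor=G: ✓ → 77
sensor=K: ✓ → 5
sensor=Z: ✗
sensor=X: ✗
sensor=Q: ✓ → 82
sensor=F: ✗
sensor=P: ✗
sensor=L: ✗
sensor=M: ✗
sensor=N: ✗
sensor=J: ✗
sensor=C: ✓ → 24
sensor=D: ✗
fail_avg = (77 + 5 + 82 + 24) / 4 = 47

47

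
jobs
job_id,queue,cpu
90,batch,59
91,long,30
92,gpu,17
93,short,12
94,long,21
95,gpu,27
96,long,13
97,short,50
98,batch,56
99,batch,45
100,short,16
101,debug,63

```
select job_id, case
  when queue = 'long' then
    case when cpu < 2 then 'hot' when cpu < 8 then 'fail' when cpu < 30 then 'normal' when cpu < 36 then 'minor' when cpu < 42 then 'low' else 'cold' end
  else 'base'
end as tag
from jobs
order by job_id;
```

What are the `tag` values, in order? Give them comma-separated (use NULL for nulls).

base, minor, base, base, normal, base, normal, base, base, base, base, base

job_id=90: queue='batch' → outer ELSE → base
job_id=91: queue='long' → inner[cpu < 36] → minor
job_id=92: queue='gpu' → outer ELSE → base
job_id=93: queue='short' → outer ELSE → base
job_id=94: queue='long' → inner[cpu < 30] → normal
job_id=95: queue='gpu' → outer ELSE → base
job_id=96: queue='long' → inner[cpu < 30] → normal
job_id=97: queue='short' → outer ELSE → base
job_id=98: queue='batch' → outer ELSE → base
job_id=99: queue='batch' → outer ELSE → base
job_id=100: queue='short' → outer ELSE → base
job_id=101: queue='debug' → outer ELSE → base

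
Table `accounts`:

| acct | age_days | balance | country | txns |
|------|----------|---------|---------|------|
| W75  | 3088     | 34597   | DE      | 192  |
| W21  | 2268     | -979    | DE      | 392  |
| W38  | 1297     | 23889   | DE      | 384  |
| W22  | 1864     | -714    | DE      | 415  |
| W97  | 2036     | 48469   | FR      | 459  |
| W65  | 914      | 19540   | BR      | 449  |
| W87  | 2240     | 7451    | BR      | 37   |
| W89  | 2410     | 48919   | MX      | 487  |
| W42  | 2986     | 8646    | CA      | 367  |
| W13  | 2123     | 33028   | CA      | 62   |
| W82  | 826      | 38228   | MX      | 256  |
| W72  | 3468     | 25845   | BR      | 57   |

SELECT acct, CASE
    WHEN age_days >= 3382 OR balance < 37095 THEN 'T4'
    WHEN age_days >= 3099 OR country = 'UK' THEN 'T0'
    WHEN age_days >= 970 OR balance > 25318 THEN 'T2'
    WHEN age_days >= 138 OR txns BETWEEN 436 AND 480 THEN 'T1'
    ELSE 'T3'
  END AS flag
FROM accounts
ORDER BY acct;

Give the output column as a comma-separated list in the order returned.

acct=W13: age_days >= 3382 OR balance < 37095 → T4
acct=W21: age_days >= 3382 OR balance < 37095 → T4
acct=W22: age_days >= 3382 OR balance < 37095 → T4
acct=W38: age_days >= 3382 OR balance < 37095 → T4
acct=W42: age_days >= 3382 OR balance < 37095 → T4
acct=W65: age_days >= 3382 OR balance < 37095 → T4
acct=W72: age_days >= 3382 OR balance < 37095 → T4
acct=W75: age_days >= 3382 OR balance < 37095 → T4
acct=W82: age_days >= 970 OR balance > 25318 → T2
acct=W87: age_days >= 3382 OR balance < 37095 → T4
acct=W89: age_days >= 970 OR balance > 25318 → T2
acct=W97: age_days >= 970 OR balance > 25318 → T2

T4, T4, T4, T4, T4, T4, T4, T4, T2, T4, T2, T2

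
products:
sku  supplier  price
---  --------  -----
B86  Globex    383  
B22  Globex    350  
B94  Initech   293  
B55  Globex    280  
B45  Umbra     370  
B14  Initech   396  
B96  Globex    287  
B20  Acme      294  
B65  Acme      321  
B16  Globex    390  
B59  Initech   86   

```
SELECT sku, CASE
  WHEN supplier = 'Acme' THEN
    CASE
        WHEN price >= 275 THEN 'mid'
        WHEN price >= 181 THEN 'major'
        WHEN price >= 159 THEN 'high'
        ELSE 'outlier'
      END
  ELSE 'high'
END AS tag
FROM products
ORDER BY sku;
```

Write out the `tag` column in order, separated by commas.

high, high, mid, high, high, high, high, mid, high, high, high

sku=B14: supplier='Initech' → outer ELSE → high
sku=B16: supplier='Globex' → outer ELSE → high
sku=B20: supplier='Acme' → inner[price >= 275] → mid
sku=B22: supplier='Globex' → outer ELSE → high
sku=B45: supplier='Umbra' → outer ELSE → high
sku=B55: supplier='Globex' → outer ELSE → high
sku=B59: supplier='Initech' → outer ELSE → high
sku=B65: supplier='Acme' → inner[price >= 275] → mid
sku=B86: supplier='Globex' → outer ELSE → high
sku=B94: supplier='Initech' → outer ELSE → high
sku=B96: supplier='Globex' → outer ELSE → high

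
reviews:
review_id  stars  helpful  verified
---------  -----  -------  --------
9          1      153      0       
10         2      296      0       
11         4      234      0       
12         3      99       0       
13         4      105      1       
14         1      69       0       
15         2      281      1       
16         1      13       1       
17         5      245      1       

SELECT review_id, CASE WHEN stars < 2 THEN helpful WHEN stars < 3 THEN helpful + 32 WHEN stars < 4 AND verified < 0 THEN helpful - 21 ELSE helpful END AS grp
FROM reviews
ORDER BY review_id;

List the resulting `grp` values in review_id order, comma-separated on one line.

153, 328, 234, 99, 105, 69, 313, 13, 245

review_id=9: stars < 2 → 153
review_id=10: stars < 3 → 328
review_id=11: ELSE → 234
review_id=12: ELSE → 99
review_id=13: ELSE → 105
review_id=14: stars < 2 → 69
review_id=15: stars < 3 → 313
review_id=16: stars < 2 → 13
review_id=17: ELSE → 245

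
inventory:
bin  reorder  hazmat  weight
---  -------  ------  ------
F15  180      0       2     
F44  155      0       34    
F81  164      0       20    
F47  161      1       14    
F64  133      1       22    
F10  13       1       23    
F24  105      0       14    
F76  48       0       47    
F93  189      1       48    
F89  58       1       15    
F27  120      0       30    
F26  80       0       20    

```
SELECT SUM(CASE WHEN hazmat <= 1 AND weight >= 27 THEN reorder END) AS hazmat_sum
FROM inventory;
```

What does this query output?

bin=F15: ✗
bin=F44: ✓ → 155
bin=F81: ✗
bin=F47: ✗
bin=F64: ✗
bin=F10: ✗
bin=F24: ✗
bin=F76: ✓ → 48
bin=F93: ✓ → 189
bin=F89: ✗
bin=F27: ✓ → 120
bin=F26: ✗
hazmat_sum = 155 + 48 + 189 + 120 = 512

512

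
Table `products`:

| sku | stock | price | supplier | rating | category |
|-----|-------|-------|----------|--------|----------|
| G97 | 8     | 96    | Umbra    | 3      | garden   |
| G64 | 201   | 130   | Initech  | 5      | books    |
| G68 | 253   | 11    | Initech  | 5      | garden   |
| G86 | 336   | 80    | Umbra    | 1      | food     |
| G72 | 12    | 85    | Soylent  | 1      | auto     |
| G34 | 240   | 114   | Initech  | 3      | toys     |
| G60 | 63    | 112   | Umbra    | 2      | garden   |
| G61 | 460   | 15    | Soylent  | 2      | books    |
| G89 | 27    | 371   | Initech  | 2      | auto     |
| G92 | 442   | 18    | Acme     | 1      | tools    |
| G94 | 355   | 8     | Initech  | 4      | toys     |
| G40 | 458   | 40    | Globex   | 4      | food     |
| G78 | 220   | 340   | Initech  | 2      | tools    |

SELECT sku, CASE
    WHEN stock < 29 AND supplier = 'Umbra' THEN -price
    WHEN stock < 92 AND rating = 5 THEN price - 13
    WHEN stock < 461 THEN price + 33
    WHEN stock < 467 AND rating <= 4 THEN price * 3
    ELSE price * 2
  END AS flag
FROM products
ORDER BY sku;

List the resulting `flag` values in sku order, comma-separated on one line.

sku=G34: stock < 461 → 147
sku=G40: stock < 461 → 73
sku=G60: stock < 461 → 145
sku=G61: stock < 461 → 48
sku=G64: stock < 461 → 163
sku=G68: stock < 461 → 44
sku=G72: stock < 461 → 118
sku=G78: stock < 461 → 373
sku=G86: stock < 461 → 113
sku=G89: stock < 461 → 404
sku=G92: stock < 461 → 51
sku=G94: stock < 461 → 41
sku=G97: stock < 29 AND supplier = 'Umbra' → -96

147, 73, 145, 48, 163, 44, 118, 373, 113, 404, 51, 41, -96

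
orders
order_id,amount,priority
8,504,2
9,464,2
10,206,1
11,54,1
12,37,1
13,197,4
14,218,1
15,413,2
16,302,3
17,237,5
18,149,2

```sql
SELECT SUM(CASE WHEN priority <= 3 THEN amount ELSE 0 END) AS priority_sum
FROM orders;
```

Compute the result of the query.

order_id=8: ✓ → 504
order_id=9: ✓ → 464
order_id=10: ✓ → 206
order_id=11: ✓ → 54
order_id=12: ✓ → 37
order_id=13: ✗
order_id=14: ✓ → 218
order_id=15: ✓ → 413
order_id=16: ✓ → 302
order_id=17: ✗
order_id=18: ✓ → 149
priority_sum = 504 + 464 + 206 + 54 + 37 + 218 + 413 + 302 + 149 = 2347

2347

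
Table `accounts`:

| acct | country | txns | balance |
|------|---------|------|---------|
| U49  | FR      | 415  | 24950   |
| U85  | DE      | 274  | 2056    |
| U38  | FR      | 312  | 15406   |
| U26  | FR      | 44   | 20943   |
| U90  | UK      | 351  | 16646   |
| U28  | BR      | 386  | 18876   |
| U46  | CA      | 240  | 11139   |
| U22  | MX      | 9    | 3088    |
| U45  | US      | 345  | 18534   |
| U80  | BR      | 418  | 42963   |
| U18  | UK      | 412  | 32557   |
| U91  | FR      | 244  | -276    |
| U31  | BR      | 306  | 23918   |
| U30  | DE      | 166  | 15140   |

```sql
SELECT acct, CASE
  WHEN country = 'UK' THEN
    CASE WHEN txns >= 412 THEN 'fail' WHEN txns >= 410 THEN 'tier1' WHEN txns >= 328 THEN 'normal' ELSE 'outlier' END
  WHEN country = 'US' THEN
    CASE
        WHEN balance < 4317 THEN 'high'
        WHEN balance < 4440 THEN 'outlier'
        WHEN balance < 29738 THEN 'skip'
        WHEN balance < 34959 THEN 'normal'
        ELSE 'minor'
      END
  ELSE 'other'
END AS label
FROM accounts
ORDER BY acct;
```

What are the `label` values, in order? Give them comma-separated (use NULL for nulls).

fail, other, other, other, other, other, other, skip, other, other, other, other, normal, other

acct=U18: country='UK' → inner[txns >= 412] → fail
acct=U22: country='MX' → outer ELSE → other
acct=U26: country='FR' → outer ELSE → other
acct=U28: country='BR' → outer ELSE → other
acct=U30: country='DE' → outer ELSE → other
acct=U31: country='BR' → outer ELSE → other
acct=U38: country='FR' → outer ELSE → other
acct=U45: country='US' → inner[balance < 29738] → skip
acct=U46: country='CA' → outer ELSE → other
acct=U49: country='FR' → outer ELSE → other
acct=U80: country='BR' → outer ELSE → other
acct=U85: country='DE' → outer ELSE → other
acct=U90: country='UK' → inner[txns >= 328] → normal
acct=U91: country='FR' → outer ELSE → other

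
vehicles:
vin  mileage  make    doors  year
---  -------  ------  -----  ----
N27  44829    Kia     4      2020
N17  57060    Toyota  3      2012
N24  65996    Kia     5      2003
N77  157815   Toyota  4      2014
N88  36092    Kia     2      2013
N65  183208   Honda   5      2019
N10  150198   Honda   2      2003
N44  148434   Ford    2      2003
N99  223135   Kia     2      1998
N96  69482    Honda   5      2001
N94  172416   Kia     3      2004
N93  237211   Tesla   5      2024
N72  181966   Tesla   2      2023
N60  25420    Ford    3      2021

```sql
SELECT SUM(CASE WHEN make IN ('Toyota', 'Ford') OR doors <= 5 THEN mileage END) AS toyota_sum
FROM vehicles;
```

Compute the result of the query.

vin=N27: ✓ → 44829
vin=N17: ✓ → 57060
vin=N24: ✓ → 65996
vin=N77: ✓ → 157815
vin=N88: ✓ → 36092
vin=N65: ✓ → 183208
vin=N10: ✓ → 150198
vin=N44: ✓ → 148434
vin=N99: ✓ → 223135
vin=N96: ✓ → 69482
vin=N94: ✓ → 172416
vin=N93: ✓ → 237211
vin=N72: ✓ → 181966
vin=N60: ✓ → 25420
toyota_sum = 44829 + 57060 + 65996 + 157815 + 36092 + 183208 + 150198 + 148434 + 223135 + 69482 + 172416 + 237211 + 181966 + 25420 = 1753262

1753262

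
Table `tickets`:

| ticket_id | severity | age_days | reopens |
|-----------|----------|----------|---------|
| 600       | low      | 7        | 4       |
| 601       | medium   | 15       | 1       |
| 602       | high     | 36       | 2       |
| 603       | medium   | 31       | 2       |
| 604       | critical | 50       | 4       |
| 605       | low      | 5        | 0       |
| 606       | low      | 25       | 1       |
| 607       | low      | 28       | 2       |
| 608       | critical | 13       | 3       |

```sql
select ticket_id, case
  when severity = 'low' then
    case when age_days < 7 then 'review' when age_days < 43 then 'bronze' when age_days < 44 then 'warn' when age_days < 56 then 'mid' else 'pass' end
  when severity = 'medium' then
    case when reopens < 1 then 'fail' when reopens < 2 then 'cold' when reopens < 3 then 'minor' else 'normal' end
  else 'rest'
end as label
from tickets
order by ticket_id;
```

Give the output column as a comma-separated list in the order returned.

ticket_id=600: severity='low' → inner[age_days < 43] → bronze
ticket_id=601: severity='medium' → inner[reopens < 2] → cold
ticket_id=602: severity='high' → outer ELSE → rest
ticket_id=603: severity='medium' → inner[reopens < 3] → minor
ticket_id=604: severity='critical' → outer ELSE → rest
ticket_id=605: severity='low' → inner[age_days < 7] → review
ticket_id=606: severity='low' → inner[age_days < 43] → bronze
ticket_id=607: severity='low' → inner[age_days < 43] → bronze
ticket_id=608: severity='critical' → outer ELSE → rest

bronze, cold, rest, minor, rest, review, bronze, bronze, rest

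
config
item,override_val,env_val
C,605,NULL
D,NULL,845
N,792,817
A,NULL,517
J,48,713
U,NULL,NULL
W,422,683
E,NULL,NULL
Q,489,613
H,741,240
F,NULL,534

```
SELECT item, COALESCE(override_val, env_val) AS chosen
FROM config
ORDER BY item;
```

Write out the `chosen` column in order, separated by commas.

item=A: override_val=NULL, env_val=517 → 517
item=C: override_val=605 → 605
item=D: override_val=NULL, env_val=845 → 845
item=E: override_val=NULL, env_val=NULL (all NULL) → NULL
item=F: override_val=NULL, env_val=534 → 534
item=H: override_val=741 → 741
item=J: override_val=48 → 48
item=N: override_val=792 → 792
item=Q: override_val=489 → 489
item=U: override_val=NULL, env_val=NULL (all NULL) → NULL
item=W: override_val=422 → 422

517, 605, 845, NULL, 534, 741, 48, 792, 489, NULL, 422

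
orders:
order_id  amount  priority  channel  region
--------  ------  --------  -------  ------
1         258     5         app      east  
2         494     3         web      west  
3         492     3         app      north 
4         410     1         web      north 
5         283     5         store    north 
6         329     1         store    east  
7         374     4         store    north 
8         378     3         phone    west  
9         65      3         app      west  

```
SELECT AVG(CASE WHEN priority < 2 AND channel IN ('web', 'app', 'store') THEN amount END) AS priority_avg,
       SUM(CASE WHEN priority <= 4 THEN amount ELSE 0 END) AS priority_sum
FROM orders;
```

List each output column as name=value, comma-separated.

[priority_avg: priority < 2 AND channel IN ('web', 'app', 'store')]
order_id=1: ✗
order_id=2: ✗
order_id=3: ✗
order_id=4: ✓ → 410
order_id=5: ✗
order_id=6: ✓ → 329
order_id=7: ✗
order_id=8: ✗
order_id=9: ✗
priority_avg = (410 + 329) / 2 = 369.5
—
[priority_sum: priority <= 4]
order_id=1: ✗
order_id=2: ✓ → 494
order_id=3: ✓ → 492
order_id=4: ✓ → 410
order_id=5: ✗
order_id=6: ✓ → 329
order_id=7: ✓ → 374
order_id=8: ✓ → 378
order_id=9: ✓ → 65
priority_sum = 494 + 492 + 410 + 329 + 374 + 378 + 65 = 2542

priority_avg=369.5, priority_sum=2542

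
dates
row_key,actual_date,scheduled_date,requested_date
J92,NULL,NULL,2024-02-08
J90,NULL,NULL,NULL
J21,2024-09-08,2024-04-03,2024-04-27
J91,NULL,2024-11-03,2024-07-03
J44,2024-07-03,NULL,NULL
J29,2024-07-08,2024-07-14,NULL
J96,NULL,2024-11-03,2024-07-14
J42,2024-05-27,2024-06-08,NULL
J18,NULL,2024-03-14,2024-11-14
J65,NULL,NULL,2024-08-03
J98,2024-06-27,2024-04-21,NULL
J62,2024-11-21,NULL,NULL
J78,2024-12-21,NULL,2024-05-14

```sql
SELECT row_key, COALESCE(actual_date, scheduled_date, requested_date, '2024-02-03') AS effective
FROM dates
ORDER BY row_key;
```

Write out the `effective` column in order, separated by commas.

2024-03-14, 2024-09-08, 2024-07-08, 2024-05-27, 2024-07-03, 2024-11-21, 2024-08-03, 2024-12-21, 2024-02-03, 2024-11-03, 2024-02-08, 2024-11-03, 2024-06-27

row_key=J18: actual_date=NULL, scheduled_date=2024-03-14 → 2024-03-14
row_key=J21: actual_date=2024-09-08 → 2024-09-08
row_key=J29: actual_date=2024-07-08 → 2024-07-08
row_key=J42: actual_date=2024-05-27 → 2024-05-27
row_key=J44: actual_date=2024-07-03 → 2024-07-03
row_key=J62: actual_date=2024-11-21 → 2024-11-21
row_key=J65: actual_date=NULL, scheduled_date=NULL, requested_date=2024-08-03 → 2024-08-03
row_key=J78: actual_date=2024-12-21 → 2024-12-21
row_key=J90: actual_date=NULL, scheduled_date=NULL, requested_date=NULL, → literal 2024-02-03 → 2024-02-03
row_key=J91: actual_date=NULL, scheduled_date=2024-11-03 → 2024-11-03
row_key=J92: actual_date=NULL, scheduled_date=NULL, requested_date=2024-02-08 → 2024-02-08
row_key=J96: actual_date=NULL, scheduled_date=2024-11-03 → 2024-11-03
row_key=J98: actual_date=2024-06-27 → 2024-06-27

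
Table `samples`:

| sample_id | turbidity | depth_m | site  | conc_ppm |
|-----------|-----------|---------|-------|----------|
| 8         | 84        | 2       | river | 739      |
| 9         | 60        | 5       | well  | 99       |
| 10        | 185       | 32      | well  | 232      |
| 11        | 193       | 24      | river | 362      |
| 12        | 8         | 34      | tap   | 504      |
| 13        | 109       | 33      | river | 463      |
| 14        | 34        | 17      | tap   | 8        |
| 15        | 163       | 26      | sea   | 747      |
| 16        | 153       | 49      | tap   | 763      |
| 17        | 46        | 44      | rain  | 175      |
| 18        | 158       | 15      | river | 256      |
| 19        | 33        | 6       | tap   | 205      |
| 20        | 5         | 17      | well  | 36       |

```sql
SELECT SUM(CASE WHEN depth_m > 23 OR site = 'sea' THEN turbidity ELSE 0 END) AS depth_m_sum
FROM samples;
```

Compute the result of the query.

sample_id=8: ✗
sample_id=9: ✗
sample_id=10: ✓ → 185
sample_id=11: ✓ → 193
sample_id=12: ✓ → 8
sample_id=13: ✓ → 109
sample_id=14: ✗
sample_id=15: ✓ → 163
sample_id=16: ✓ → 153
sample_id=17: ✓ → 46
sample_id=18: ✗
sample_id=19: ✗
sample_id=20: ✗
depth_m_sum = 185 + 193 + 8 + 109 + 163 + 153 + 46 = 857

857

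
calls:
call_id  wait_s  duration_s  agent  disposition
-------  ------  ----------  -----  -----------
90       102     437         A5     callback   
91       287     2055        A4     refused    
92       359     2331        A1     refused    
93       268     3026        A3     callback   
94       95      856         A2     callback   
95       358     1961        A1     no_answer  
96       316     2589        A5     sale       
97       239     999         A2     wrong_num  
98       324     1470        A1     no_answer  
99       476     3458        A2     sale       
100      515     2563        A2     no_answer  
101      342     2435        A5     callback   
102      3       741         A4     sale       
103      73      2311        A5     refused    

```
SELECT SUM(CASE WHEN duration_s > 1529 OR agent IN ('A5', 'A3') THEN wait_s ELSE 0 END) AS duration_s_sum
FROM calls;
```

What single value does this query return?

call_id=90: ✓ → 102
call_id=91: ✓ → 287
call_id=92: ✓ → 359
call_id=93: ✓ → 268
call_id=94: ✗
call_id=95: ✓ → 358
call_id=96: ✓ → 316
call_id=97: ✗
call_id=98: ✗
call_id=99: ✓ → 476
call_id=100: ✓ → 515
call_id=101: ✓ → 342
call_id=102: ✗
call_id=103: ✓ → 73
duration_s_sum = 102 + 287 + 359 + 268 + 358 + 316 + 476 + 515 + 342 + 73 = 3096

3096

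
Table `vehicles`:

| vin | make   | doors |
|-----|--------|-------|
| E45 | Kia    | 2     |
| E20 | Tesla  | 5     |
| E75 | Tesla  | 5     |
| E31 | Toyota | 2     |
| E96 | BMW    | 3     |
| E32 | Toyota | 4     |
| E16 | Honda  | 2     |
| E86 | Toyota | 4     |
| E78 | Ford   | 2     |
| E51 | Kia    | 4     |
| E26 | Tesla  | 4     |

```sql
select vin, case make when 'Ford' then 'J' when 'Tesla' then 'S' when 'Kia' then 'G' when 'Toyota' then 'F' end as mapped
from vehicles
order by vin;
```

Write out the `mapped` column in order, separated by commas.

NULL, S, S, F, F, G, G, S, J, F, NULL

vin=E16: (no match → NULL) → NULL
vin=E20: make='Tesla' → S
vin=E26: make='Tesla' → S
vin=E31: make='Toyota' → F
vin=E32: make='Toyota' → F
vin=E45: make='Kia' → G
vin=E51: make='Kia' → G
vin=E75: make='Tesla' → S
vin=E78: make='Ford' → J
vin=E86: make='Toyota' → F
vin=E96: (no match → NULL) → NULL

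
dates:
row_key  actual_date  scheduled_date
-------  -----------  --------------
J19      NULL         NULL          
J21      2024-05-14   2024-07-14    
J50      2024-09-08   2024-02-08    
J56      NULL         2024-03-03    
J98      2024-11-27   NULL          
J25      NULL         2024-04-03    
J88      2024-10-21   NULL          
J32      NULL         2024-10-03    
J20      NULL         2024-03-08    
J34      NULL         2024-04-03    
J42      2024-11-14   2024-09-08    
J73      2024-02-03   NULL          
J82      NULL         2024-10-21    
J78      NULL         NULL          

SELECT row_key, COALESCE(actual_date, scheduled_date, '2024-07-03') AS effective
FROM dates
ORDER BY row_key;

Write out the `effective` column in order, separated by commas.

2024-07-03, 2024-03-08, 2024-05-14, 2024-04-03, 2024-10-03, 2024-04-03, 2024-11-14, 2024-09-08, 2024-03-03, 2024-02-03, 2024-07-03, 2024-10-21, 2024-10-21, 2024-11-27

row_key=J19: actual_date=NULL, scheduled_date=NULL, → literal 2024-07-03 → 2024-07-03
row_key=J20: actual_date=NULL, scheduled_date=2024-03-08 → 2024-03-08
row_key=J21: actual_date=2024-05-14 → 2024-05-14
row_key=J25: actual_date=NULL, scheduled_date=2024-04-03 → 2024-04-03
row_key=J32: actual_date=NULL, scheduled_date=2024-10-03 → 2024-10-03
row_key=J34: actual_date=NULL, scheduled_date=2024-04-03 → 2024-04-03
row_key=J42: actual_date=2024-11-14 → 2024-11-14
row_key=J50: actual_date=2024-09-08 → 2024-09-08
row_key=J56: actual_date=NULL, scheduled_date=2024-03-03 → 2024-03-03
row_key=J73: actual_date=2024-02-03 → 2024-02-03
row_key=J78: actual_date=NULL, scheduled_date=NULL, → literal 2024-07-03 → 2024-07-03
row_key=J82: actual_date=NULL, scheduled_date=2024-10-21 → 2024-10-21
row_key=J88: actual_date=2024-10-21 → 2024-10-21
row_key=J98: actual_date=2024-11-27 → 2024-11-27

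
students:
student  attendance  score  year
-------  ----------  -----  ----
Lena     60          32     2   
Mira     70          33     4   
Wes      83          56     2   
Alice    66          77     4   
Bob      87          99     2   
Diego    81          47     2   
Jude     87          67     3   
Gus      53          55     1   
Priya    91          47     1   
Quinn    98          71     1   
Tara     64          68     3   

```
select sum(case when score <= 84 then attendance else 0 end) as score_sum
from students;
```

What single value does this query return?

753

student=Lena: ✓ → 60
student=Mira: ✓ → 70
student=Wes: ✓ → 83
student=Alice: ✓ → 66
student=Bob: ✗
student=Diego: ✓ → 81
student=Jude: ✓ → 87
student=Gus: ✓ → 53
student=Priya: ✓ → 91
student=Quinn: ✓ → 98
student=Tara: ✓ → 64
score_sum = 60 + 70 + 83 + 66 + 81 + 87 + 53 + 91 + 98 + 64 = 753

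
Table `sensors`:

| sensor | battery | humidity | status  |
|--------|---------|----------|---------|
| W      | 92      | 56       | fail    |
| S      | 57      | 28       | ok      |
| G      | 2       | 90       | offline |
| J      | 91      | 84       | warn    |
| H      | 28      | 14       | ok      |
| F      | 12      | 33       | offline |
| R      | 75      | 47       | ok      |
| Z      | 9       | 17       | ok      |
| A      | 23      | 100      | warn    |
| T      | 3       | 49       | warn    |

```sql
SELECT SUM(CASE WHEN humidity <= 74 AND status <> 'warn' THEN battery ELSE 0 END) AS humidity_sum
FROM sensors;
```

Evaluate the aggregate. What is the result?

sensor=W: ✓ → 92
sensor=S: ✓ → 57
sensor=G: ✗
sensor=J: ✗
sensor=H: ✓ → 28
sensor=F: ✓ → 12
sensor=R: ✓ → 75
sensor=Z: ✓ → 9
sensor=A: ✗
sensor=T: ✗
humidity_sum = 92 + 57 + 28 + 12 + 75 + 9 = 273

273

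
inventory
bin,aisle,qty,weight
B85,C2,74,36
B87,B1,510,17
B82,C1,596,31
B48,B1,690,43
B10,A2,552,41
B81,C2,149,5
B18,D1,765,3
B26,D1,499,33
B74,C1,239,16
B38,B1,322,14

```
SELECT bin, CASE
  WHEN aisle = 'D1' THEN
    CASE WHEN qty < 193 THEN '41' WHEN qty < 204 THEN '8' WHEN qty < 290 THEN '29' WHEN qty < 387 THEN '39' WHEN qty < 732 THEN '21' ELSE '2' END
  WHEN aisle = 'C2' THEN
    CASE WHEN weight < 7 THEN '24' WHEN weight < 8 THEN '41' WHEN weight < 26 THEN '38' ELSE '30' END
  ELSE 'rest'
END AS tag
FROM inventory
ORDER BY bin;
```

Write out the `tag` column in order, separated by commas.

rest, 2, 21, rest, rest, rest, 24, rest, 30, rest

bin=B10: aisle='A2' → outer ELSE → rest
bin=B18: aisle='D1' → inner[ELSE] → 2
bin=B26: aisle='D1' → inner[qty < 732] → 21
bin=B38: aisle='B1' → outer ELSE → rest
bin=B48: aisle='B1' → outer ELSE → rest
bin=B74: aisle='C1' → outer ELSE → rest
bin=B81: aisle='C2' → inner[weight < 7] → 24
bin=B82: aisle='C1' → outer ELSE → rest
bin=B85: aisle='C2' → inner[ELSE] → 30
bin=B87: aisle='B1' → outer ELSE → rest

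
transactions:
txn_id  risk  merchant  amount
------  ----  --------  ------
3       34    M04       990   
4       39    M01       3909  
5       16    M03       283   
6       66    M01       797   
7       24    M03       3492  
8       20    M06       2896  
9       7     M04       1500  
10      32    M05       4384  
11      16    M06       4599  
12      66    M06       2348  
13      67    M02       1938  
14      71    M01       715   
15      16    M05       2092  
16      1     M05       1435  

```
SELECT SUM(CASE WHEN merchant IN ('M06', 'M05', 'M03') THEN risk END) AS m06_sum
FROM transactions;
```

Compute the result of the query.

191

txn_id=3: ✗
txn_id=4: ✗
txn_id=5: ✓ → 16
txn_id=6: ✗
txn_id=7: ✓ → 24
txn_id=8: ✓ → 20
txn_id=9: ✗
txn_id=10: ✓ → 32
txn_id=11: ✓ → 16
txn_id=12: ✓ → 66
txn_id=13: ✗
txn_id=14: ✗
txn_id=15: ✓ → 16
txn_id=16: ✓ → 1
m06_sum = 16 + 24 + 20 + 32 + 16 + 66 + 16 + 1 = 191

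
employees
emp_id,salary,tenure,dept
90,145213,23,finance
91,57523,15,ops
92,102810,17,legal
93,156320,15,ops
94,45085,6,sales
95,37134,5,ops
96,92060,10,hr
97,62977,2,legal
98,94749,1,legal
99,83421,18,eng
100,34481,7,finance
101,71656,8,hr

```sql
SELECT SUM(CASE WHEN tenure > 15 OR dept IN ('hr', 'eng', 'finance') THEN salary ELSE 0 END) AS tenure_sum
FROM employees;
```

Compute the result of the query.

529641

emp_id=90: ✓ → 145213
emp_id=91: ✗
emp_id=92: ✓ → 102810
emp_id=93: ✗
emp_id=94: ✗
emp_id=95: ✗
emp_id=96: ✓ → 92060
emp_id=97: ✗
emp_id=98: ✗
emp_id=99: ✓ → 83421
emp_id=100: ✓ → 34481
emp_id=101: ✓ → 71656
tenure_sum = 145213 + 102810 + 92060 + 83421 + 34481 + 71656 = 529641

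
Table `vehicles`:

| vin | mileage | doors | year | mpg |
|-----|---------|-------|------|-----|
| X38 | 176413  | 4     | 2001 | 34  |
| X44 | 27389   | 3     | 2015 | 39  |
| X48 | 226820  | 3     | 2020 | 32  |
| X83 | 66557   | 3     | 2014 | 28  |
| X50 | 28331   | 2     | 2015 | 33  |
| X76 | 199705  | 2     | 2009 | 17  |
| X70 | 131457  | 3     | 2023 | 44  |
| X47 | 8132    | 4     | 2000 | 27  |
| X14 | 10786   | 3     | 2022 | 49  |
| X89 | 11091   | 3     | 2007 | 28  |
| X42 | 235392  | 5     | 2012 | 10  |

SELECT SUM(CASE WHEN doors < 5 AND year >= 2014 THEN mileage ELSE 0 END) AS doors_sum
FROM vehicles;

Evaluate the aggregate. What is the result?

491340

vin=X38: ✗
vin=X44: ✓ → 27389
vin=X48: ✓ → 226820
vin=X83: ✓ → 66557
vin=X50: ✓ → 28331
vin=X76: ✗
vin=X70: ✓ → 131457
vin=X47: ✗
vin=X14: ✓ → 10786
vin=X89: ✗
vin=X42: ✗
doors_sum = 27389 + 226820 + 66557 + 28331 + 131457 + 10786 = 491340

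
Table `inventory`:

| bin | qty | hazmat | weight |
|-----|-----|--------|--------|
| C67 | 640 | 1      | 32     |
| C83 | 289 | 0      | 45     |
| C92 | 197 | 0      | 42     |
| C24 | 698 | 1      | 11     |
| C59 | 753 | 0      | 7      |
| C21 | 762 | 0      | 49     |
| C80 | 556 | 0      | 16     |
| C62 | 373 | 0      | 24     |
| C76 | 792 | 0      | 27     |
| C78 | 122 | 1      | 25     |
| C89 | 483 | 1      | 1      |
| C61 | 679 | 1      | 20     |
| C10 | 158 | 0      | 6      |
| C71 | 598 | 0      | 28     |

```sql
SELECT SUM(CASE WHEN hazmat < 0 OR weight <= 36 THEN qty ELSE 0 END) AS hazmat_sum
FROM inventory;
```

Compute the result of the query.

5852

bin=C67: ✓ → 640
bin=C83: ✗
bin=C92: ✗
bin=C24: ✓ → 698
bin=C59: ✓ → 753
bin=C21: ✗
bin=C80: ✓ → 556
bin=C62: ✓ → 373
bin=C76: ✓ → 792
bin=C78: ✓ → 122
bin=C89: ✓ → 483
bin=C61: ✓ → 679
bin=C10: ✓ → 158
bin=C71: ✓ → 598
hazmat_sum = 640 + 698 + 753 + 556 + 373 + 792 + 122 + 483 + 679 + 158 + 598 = 5852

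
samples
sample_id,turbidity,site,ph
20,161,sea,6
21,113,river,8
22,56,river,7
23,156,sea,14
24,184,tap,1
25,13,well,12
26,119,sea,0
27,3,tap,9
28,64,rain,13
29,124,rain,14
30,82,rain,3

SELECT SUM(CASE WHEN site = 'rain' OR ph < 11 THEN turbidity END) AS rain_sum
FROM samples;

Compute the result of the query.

906

sample_id=20: ✓ → 161
sample_id=21: ✓ → 113
sample_id=22: ✓ → 56
sample_id=23: ✗
sample_id=24: ✓ → 184
sample_id=25: ✗
sample_id=26: ✓ → 119
sample_id=27: ✓ → 3
sample_id=28: ✓ → 64
sample_id=29: ✓ → 124
sample_id=30: ✓ → 82
rain_sum = 161 + 113 + 56 + 184 + 119 + 3 + 64 + 124 + 82 = 906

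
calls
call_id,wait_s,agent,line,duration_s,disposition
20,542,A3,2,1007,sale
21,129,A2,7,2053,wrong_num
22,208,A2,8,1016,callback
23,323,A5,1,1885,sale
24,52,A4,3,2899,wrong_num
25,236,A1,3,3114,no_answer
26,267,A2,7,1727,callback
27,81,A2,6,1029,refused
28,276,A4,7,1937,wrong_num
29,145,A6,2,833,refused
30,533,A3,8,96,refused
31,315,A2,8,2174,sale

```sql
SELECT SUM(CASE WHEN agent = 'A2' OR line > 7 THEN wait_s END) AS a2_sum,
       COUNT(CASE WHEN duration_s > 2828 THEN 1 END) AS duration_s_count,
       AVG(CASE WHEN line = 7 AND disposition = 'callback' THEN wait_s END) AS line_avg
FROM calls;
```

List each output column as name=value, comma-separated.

[a2_sum: agent = 'A2' OR line > 7]
call_id=20: ✗
call_id=21: ✓ → 129
call_id=22: ✓ → 208
call_id=23: ✗
call_id=24: ✗
call_id=25: ✗
call_id=26: ✓ → 267
call_id=27: ✓ → 81
call_id=28: ✗
call_id=29: ✗
call_id=30: ✓ → 533
call_id=31: ✓ → 315
a2_sum = 129 + 208 + 267 + 81 + 533 + 315 = 1533
—
[duration_s_count: duration_s > 2828]
call_id=20: ✗
call_id=21: ✗
call_id=22: ✗
call_id=23: ✗
call_id=24: ✓ → 1
call_id=25: ✓ → 1
call_id=26: ✗
call_id=27: ✗
call_id=28: ✗
call_id=29: ✗
call_id=30: ✗
call_id=31: ✗
duration_s_count = COUNT(1, 1) = 2
—
[line_avg: line = 7 AND disposition = 'callback']
call_id=20: ✗
call_id=21: ✗
call_id=22: ✗
call_id=23: ✗
call_id=24: ✗
call_id=25: ✗
call_id=26: ✓ → 267
call_id=27: ✗
call_id=28: ✗
call_id=29: ✗
call_id=30: ✗
call_id=31: ✗
line_avg = 267

a2_sum=1533, duration_s_count=2, line_avg=267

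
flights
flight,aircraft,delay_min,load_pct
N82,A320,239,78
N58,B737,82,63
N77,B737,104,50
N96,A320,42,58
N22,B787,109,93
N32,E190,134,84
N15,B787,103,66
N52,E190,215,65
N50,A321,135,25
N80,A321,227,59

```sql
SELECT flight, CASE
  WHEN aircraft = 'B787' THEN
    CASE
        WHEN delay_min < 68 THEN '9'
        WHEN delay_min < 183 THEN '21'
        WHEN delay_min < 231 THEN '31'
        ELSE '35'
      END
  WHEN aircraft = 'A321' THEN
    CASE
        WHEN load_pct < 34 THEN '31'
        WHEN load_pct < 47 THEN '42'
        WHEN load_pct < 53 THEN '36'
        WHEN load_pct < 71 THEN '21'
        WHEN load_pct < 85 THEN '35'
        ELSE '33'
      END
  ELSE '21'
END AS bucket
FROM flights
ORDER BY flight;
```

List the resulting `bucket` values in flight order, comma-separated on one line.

flight=N15: aircraft='B787' → inner[delay_min < 183] → 21
flight=N22: aircraft='B787' → inner[delay_min < 183] → 21
flight=N32: aircraft='E190' → outer ELSE → 21
flight=N50: aircraft='A321' → inner[load_pct < 34] → 31
flight=N52: aircraft='E190' → outer ELSE → 21
flight=N58: aircraft='B737' → outer ELSE → 21
flight=N77: aircraft='B737' → outer ELSE → 21
flight=N80: aircraft='A321' → inner[load_pct < 71] → 21
flight=N82: aircraft='A320' → outer ELSE → 21
flight=N96: aircraft='A320' → outer ELSE → 21

21, 21, 21, 31, 21, 21, 21, 21, 21, 21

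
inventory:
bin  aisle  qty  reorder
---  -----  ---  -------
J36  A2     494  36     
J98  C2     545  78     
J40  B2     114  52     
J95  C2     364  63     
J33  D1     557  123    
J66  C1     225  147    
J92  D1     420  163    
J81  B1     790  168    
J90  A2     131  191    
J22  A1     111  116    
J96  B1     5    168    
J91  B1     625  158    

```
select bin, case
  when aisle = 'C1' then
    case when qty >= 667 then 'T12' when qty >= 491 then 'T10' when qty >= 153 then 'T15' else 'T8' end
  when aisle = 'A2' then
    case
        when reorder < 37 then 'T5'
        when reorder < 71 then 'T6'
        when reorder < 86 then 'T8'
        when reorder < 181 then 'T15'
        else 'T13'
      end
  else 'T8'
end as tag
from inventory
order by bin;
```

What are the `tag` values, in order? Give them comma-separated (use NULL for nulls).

T8, T8, T5, T8, T15, T8, T13, T8, T8, T8, T8, T8

bin=J22: aisle='A1' → outer ELSE → T8
bin=J33: aisle='D1' → outer ELSE → T8
bin=J36: aisle='A2' → inner[reorder < 37] → T5
bin=J40: aisle='B2' → outer ELSE → T8
bin=J66: aisle='C1' → inner[qty >= 153] → T15
bin=J81: aisle='B1' → outer ELSE → T8
bin=J90: aisle='A2' → inner[ELSE] → T13
bin=J91: aisle='B1' → outer ELSE → T8
bin=J92: aisle='D1' → outer ELSE → T8
bin=J95: aisle='C2' → outer ELSE → T8
bin=J96: aisle='B1' → outer ELSE → T8
bin=J98: aisle='C2' → outer ELSE → T8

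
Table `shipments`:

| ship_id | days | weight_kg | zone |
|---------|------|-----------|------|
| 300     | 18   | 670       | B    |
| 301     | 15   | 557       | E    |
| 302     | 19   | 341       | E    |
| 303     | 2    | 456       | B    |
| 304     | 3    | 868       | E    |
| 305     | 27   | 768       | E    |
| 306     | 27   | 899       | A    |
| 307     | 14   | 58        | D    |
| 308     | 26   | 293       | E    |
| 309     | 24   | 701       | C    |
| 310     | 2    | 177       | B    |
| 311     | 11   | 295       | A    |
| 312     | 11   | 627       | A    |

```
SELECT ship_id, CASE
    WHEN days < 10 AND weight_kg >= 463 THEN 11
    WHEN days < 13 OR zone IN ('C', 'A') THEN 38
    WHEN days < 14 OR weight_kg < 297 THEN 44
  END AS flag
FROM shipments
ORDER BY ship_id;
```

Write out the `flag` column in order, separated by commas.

ship_id=300: (no match → NULL) → NULL
ship_id=301: (no match → NULL) → NULL
ship_id=302: (no match → NULL) → NULL
ship_id=303: days < 13 OR zone IN ('C', 'A') → 38
ship_id=304: days < 10 AND weight_kg >= 463 → 11
ship_id=305: (no match → NULL) → NULL
ship_id=306: days < 13 OR zone IN ('C', 'A') → 38
ship_id=307: days < 14 OR weight_kg < 297 → 44
ship_id=308: days < 14 OR weight_kg < 297 → 44
ship_id=309: days < 13 OR zone IN ('C', 'A') → 38
ship_id=310: days < 13 OR zone IN ('C', 'A') → 38
ship_id=311: days < 13 OR zone IN ('C', 'A') → 38
ship_id=312: days < 13 OR zone IN ('C', 'A') → 38

NULL, NULL, NULL, 38, 11, NULL, 38, 44, 44, 38, 38, 38, 38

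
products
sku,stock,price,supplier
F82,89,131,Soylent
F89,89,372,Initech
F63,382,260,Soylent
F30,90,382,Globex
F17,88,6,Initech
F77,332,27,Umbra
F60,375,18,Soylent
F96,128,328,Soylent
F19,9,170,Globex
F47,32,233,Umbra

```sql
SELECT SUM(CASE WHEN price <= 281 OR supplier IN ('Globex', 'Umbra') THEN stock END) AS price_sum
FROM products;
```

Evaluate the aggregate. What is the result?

sku=F82: ✓ → 89
sku=F89: ✗
sku=F63: ✓ → 382
sku=F30: ✓ → 90
sku=F17: ✓ → 88
sku=F77: ✓ → 332
sku=F60: ✓ → 375
sku=F96: ✗
sku=F19: ✓ → 9
sku=F47: ✓ → 32
price_sum = 89 + 382 + 90 + 88 + 332 + 375 + 9 + 32 = 1397

1397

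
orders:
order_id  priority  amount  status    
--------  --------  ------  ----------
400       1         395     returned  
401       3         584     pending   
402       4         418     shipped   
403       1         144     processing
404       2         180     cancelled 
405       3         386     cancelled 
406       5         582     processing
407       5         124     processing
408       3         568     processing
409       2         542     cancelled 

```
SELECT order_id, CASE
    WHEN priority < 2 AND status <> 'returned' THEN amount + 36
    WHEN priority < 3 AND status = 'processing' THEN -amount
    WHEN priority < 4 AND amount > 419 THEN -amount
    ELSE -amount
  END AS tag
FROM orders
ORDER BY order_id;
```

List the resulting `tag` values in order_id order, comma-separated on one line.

order_id=400: ELSE → -395
order_id=401: priority < 4 AND amount > 419 → -584
order_id=402: ELSE → -418
order_id=403: priority < 2 AND status <> 'returned' → 180
order_id=404: ELSE → -180
order_id=405: ELSE → -386
order_id=406: ELSE → -582
order_id=407: ELSE → -124
order_id=408: priority < 4 AND amount > 419 → -568
order_id=409: priority < 4 AND amount > 419 → -542

-395, -584, -418, 180, -180, -386, -582, -124, -568, -542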